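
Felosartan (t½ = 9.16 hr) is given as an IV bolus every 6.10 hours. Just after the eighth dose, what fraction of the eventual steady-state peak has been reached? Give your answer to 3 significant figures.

0.975

k = ln 2 / 9.16 = 0.07567 hr⁻¹
f_n = 1 − e^(−nkτ) = 1 − e^(−8 × 0.07567 × 6.10) = 1 − e^(−3.693) = 1 − 0.02490 ≈ 0.975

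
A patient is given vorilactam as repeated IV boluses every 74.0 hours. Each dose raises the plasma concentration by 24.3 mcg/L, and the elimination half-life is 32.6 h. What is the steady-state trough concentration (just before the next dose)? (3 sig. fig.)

k = ln 2 / 32.6 = 0.02126 h⁻¹
Fraction remaining after one interval: e^(−kτ) = e^(−0.02126 × 74.0) = 0.2073
R = 1 / (1 − 0.2073) = 1.262
Css,max = 24.3 × 1.262 = 30.66 mcg/L
Css,min = Css,max × e^(−kτ) = 30.66 × 0.2073 ≈ 6.36 mcg/L

6.36 mcg/L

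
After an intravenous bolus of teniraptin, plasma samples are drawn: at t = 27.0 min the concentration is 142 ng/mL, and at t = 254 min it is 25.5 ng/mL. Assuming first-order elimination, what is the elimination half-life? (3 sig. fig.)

k = ln(C₁/C₂) / (t₂ − t₁) = ln(142/25.5) / (254 − 27.0)
  = 1.717 / 227.0 = 0.007565 min⁻¹
t½ = ln 2 / k = ln 2 / 0.007565 ≈ 91.6 minutes

91.6 minutes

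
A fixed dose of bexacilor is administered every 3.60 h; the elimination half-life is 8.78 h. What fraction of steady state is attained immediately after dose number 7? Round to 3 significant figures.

k = ln 2 / 8.78 = 0.07895 h⁻¹
f_n = 1 − e^(−nkτ) = 1 − e^(−7 × 0.07895 × 3.60) = 1 − e^(−1.989) = 1 − 0.1368 ≈ 0.863

0.863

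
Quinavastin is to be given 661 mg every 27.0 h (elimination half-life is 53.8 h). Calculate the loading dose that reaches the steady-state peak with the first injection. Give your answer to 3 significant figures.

k = ln 2 / 53.8 = 0.01288 h⁻¹
Accumulation ratio R = 1 / (1 − e^(−kτ)) = 1 / (1 − e^(−0.01288×27.0)) = 1 / (1 − 0.7062) = 3.404
Loading dose = maintenance dose × R = 661 × 3.404 ≈ 2250 mg

2250 mg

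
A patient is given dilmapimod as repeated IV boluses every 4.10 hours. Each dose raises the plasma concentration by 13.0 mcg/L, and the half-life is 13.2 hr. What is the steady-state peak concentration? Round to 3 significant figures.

k = ln 2 / 13.2 = 0.05251 hr⁻¹
Fraction remaining after one interval: e^(−kτ) = e^(−0.05251 × 4.10) = 0.8063
R = 1 / (1 − 0.8063) = 5.163
Css,max = 13.0 × 5.163 ≈ 67.1 mcg/L

67.1 mcg/L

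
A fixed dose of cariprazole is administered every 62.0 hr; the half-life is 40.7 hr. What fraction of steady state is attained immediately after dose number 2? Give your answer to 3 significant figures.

0.879

k = ln 2 / 40.7 = 0.01703 hr⁻¹
f_n = 1 − e^(−nkτ) = 1 − e^(−2 × 0.01703 × 62.0) = 1 − e^(−2.112) = 1 − 0.1210 ≈ 0.879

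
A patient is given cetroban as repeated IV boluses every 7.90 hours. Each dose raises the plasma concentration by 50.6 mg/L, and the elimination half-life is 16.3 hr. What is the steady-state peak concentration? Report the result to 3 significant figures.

k = ln 2 / 16.3 = 0.04252 hr⁻¹
Fraction remaining after one interval: e^(−kτ) = e^(−0.04252 × 7.90) = 0.7147
R = 1 / (1 − 0.7147) = 3.505
Css,max = 50.6 × 3.505 ≈ 177 mg/L

177 mg/L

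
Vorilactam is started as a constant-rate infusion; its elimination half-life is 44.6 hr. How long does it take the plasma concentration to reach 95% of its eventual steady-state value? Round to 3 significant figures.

193 hours

k = ln 2 / 44.6 = 0.01554 hr⁻¹
f = 1 − e^(−kt)  ⇒  t = −ln(1 − f) / k
t = −ln(1 − 0.95) / 0.01554 = 2.996 / 0.01554 ≈ 193 hours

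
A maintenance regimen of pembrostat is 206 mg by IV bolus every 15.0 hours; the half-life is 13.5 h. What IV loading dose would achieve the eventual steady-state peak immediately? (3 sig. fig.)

384 mg

k = ln 2 / 13.5 = 0.05134 h⁻¹
Accumulation ratio R = 1 / (1 − e^(−kτ)) = 1 / (1 − e^(−0.05134×15.0)) = 1 / (1 − 0.4629) = 1.862
Loading dose = maintenance dose × R = 206 × 1.862 ≈ 384 mg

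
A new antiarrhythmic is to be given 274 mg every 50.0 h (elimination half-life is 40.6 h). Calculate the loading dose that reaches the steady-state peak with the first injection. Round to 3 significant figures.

477 mg

k = ln 2 / 40.6 = 0.01707 h⁻¹
Accumulation ratio R = 1 / (1 − e^(−kτ)) = 1 / (1 − e^(−0.01707×50.0)) = 1 / (1 − 0.4259) = 1.742
Loading dose = maintenance dose × R = 274 × 1.742 ≈ 477 mg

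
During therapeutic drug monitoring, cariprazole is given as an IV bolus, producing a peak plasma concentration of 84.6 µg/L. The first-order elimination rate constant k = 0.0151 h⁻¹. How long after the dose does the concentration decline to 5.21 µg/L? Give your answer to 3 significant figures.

C(t) = C₀ e^(−kt)  ⇒  t = ln(C₀/C) / k
t = ln(84.6/5.21) / 0.01510 = 2.787 / 0.01510 ≈ 185 hours

185 hours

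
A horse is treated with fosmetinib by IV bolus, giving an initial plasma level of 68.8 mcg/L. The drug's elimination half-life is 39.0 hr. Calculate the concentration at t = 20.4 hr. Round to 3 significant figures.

k = ln 2 / 39.0 = 0.01777 hr⁻¹
20.4 hr is 0.5231 half-lives, so C = 68.8 × (1/2)^0.5231 = 68.8 × 0.6959 ≈ 47.9 mcg/L

47.9 mcg/L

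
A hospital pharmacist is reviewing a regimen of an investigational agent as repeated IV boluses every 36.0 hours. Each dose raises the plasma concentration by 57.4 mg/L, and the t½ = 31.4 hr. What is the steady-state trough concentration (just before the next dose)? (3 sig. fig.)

k = ln 2 / 31.4 = 0.02207 hr⁻¹
Fraction remaining after one interval: e^(−kτ) = e^(−0.02207 × 36.0) = 0.4517
R = 1 / (1 − 0.4517) = 1.824
Css,max = 57.4 × 1.824 = 104.7 mg/L
Css,min = Css,max × e^(−kτ) = 104.7 × 0.4517 ≈ 47.3 mg/L

47.3 mg/L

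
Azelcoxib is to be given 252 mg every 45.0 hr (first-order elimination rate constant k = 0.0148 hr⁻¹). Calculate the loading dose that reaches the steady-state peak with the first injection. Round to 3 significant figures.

Accumulation ratio R = 1 / (1 − e^(−kτ)) = 1 / (1 − e^(−0.01480×45.0)) = 1 / (1 − 0.5138) = 2.057
Loading dose = maintenance dose × R = 252 × 2.057 ≈ 518 mg

518 mg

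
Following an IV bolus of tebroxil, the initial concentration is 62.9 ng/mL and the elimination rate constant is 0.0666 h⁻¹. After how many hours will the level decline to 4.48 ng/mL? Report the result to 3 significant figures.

C(t) = C₀ e^(−kt)  ⇒  t = ln(C₀/C) / k
t = ln(62.9/4.48) / 0.06660 = 2.642 / 0.06660 ≈ 39.7 hours

39.7 hours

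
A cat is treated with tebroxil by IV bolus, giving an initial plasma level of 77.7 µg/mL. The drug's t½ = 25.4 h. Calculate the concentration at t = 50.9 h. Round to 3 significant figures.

19.4 µg/mL

k = ln 2 / 25.4 = 0.02729 h⁻¹
50.9 h is 2.004 half-lives, so C = 77.7 × (1/2)^2.004 = 77.7 × 0.2493 ≈ 19.4 µg/mL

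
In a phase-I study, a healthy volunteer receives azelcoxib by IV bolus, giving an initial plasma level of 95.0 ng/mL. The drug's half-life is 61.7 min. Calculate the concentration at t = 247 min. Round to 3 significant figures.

k = ln 2 / 61.7 = 0.01123 min⁻¹
C(t) = C₀ e^(−kt) = 95.0 × e^(−0.01123 × 247) = 95.0 × e^(−2.775) = 95.0 × 0.06236 ≈ 5.92 ng/mL

5.92 ng/mL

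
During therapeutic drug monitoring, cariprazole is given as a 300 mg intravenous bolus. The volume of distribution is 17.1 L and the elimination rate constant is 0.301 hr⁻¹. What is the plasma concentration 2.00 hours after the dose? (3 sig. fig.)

9.61 mg/L

C₀ = dose / V = 300 / 17.1 = 17.54 mg/L
C(t) = C₀ e^(−kt) = 17.54 × e^(−0.3010 × 2.00) = 17.54 × e^(−0.6020) = 17.54 × 0.5477 ≈ 9.61 mg/L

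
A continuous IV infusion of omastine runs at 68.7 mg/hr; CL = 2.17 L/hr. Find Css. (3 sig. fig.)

31.7 mg/L

Css = infusion rate / CL = 68.7 / 2.17 ≈ 31.7 mg/L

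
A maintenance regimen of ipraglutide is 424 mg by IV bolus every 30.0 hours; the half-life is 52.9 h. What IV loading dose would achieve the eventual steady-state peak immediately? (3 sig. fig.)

k = ln 2 / 52.9 = 0.01310 h⁻¹
Accumulation ratio R = 1 / (1 − e^(−kτ)) = 1 / (1 − e^(−0.01310×30.0)) = 1 / (1 − 0.6750) = 3.077
Loading dose = maintenance dose × R = 424 × 3.077 ≈ 1300 mg

1300 mg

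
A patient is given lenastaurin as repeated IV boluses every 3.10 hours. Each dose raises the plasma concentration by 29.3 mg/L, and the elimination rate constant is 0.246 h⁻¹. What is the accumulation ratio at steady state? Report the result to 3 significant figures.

Fraction remaining after one interval: e^(−kτ) = e^(−0.2460 × 3.10) = 0.4665
R = 1 / (1 − 0.4665) = 1 / 0.5335 ≈ 1.87

1.87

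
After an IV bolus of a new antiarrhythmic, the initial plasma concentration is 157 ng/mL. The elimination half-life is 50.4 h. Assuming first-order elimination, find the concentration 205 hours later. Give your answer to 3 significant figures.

9.36 ng/mL

k = ln 2 / 50.4 = 0.01375 h⁻¹
C(t) = C₀ e^(−kt) = 157 × e^(−0.01375 × 205) = 157 × e^(−2.819) = 157 × 0.05964 ≈ 9.36 ng/mL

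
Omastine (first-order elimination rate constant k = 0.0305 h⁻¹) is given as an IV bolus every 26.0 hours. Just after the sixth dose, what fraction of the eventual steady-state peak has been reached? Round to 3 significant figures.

0.991

f_n = 1 − e^(−nkτ) = 1 − e^(−6 × 0.03050 × 26.0) = 1 − e^(−4.758) = 1 − 0.008583 ≈ 0.991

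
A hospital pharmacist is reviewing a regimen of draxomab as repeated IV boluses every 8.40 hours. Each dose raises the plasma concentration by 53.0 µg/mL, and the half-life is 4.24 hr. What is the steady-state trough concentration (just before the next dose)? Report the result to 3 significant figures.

18.0 µg/mL

k = ln 2 / 4.24 = 0.1635 hr⁻¹
Fraction remaining after one interval: e^(−kτ) = e^(−0.1635 × 8.40) = 0.2533
R = 1 / (1 − 0.2533) = 1.339
Css,max = 53.0 × 1.339 = 70.98 µg/mL
Css,min = Css,max × e^(−kτ) = 70.98 × 0.2533 ≈ 18.0 µg/mL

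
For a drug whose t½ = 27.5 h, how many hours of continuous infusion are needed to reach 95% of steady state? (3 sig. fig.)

k = ln 2 / 27.5 = 0.02521 h⁻¹
f = 1 − e^(−kt)  ⇒  t = −ln(1 − f) / k
t = −ln(1 − 0.95) / 0.02521 = 2.996 / 0.02521 ≈ 119 hours

119 hours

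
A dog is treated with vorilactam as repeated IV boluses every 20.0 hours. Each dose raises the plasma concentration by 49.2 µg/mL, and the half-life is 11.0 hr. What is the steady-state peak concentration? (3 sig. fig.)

k = ln 2 / 11.0 = 0.06301 hr⁻¹
Fraction remaining after one interval: e^(−kτ) = e^(−0.06301 × 20.0) = 0.2836
R = 1 / (1 − 0.2836) = 1.396
Css,max = 49.2 × 1.396 ≈ 68.7 µg/mL

68.7 µg/mL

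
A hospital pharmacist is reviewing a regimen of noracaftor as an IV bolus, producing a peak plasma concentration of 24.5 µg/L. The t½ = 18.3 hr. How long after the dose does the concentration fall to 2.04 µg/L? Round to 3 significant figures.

65.6 hours

k = ln 2 / 18.3 = 0.03788 hr⁻¹
C(t) = C₀ e^(−kt)  ⇒  t = ln(C₀/C) / k
t = ln(24.5/2.04) / 0.03788 = 2.486 / 0.03788 ≈ 65.6 hours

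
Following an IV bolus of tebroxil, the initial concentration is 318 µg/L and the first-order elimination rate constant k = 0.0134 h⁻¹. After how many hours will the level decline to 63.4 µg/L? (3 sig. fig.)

C(t) = C₀ e^(−kt)  ⇒  t = ln(C₀/C) / k
t = ln(318/63.4) / 0.01340 = 1.613 / 0.01340 ≈ 120 hours

120 hours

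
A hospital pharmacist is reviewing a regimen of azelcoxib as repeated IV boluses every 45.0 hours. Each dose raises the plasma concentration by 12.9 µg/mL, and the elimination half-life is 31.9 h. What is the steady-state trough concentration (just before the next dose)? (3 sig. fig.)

7.78 µg/mL

k = ln 2 / 31.9 = 0.02173 h⁻¹
Fraction remaining after one interval: e^(−kτ) = e^(−0.02173 × 45.0) = 0.3761
R = 1 / (1 − 0.3761) = 1.603
Css,max = 12.9 × 1.603 = 20.68 µg/mL
Css,min = Css,max × e^(−kτ) = 20.68 × 0.3761 ≈ 7.78 µg/mL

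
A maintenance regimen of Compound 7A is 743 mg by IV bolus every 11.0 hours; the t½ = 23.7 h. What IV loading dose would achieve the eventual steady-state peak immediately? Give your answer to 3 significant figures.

k = ln 2 / 23.7 = 0.02925 h⁻¹
Accumulation ratio R = 1 / (1 − e^(−kτ)) = 1 / (1 − e^(−0.02925×11.0)) = 1 / (1 − 0.7249) = 3.635
Loading dose = maintenance dose × R = 743 × 3.635 ≈ 2700 mg

2700 mg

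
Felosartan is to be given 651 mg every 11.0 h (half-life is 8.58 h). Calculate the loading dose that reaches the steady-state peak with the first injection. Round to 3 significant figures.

1110 mg

k = ln 2 / 8.58 = 0.08079 h⁻¹
Accumulation ratio R = 1 / (1 − e^(−kτ)) = 1 / (1 − e^(−0.08079×11.0)) = 1 / (1 − 0.4112) = 1.698
Loading dose = maintenance dose × R = 651 × 1.698 ≈ 1110 mg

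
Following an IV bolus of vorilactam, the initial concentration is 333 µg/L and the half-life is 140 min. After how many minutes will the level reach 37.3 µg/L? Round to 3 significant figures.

442 minutes

k = ln 2 / 140 = 0.004951 min⁻¹
C(t) = C₀ e^(−kt)  ⇒  t = ln(C₀/C) / k
t = ln(333/37.3) / 0.004951 = 2.189 / 0.004951 ≈ 442 minutes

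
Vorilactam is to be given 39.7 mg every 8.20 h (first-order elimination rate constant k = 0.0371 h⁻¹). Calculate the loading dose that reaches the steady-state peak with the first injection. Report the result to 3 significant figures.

Accumulation ratio R = 1 / (1 − e^(−kτ)) = 1 / (1 − e^(−0.03710×8.20)) = 1 / (1 − 0.7377) = 3.812
Loading dose = maintenance dose × R = 39.7 × 3.812 ≈ 151 mg

151 mg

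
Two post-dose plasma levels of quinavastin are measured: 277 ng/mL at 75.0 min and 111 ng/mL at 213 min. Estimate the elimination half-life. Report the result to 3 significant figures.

k = ln(C₁/C₂) / (t₂ − t₁) = ln(277/111) / (213 − 75.0)
  = 0.9145 / 138.0 = 0.006627 min⁻¹
t½ = ln 2 / k = ln 2 / 0.006627 ≈ 105 minutes

105 minutes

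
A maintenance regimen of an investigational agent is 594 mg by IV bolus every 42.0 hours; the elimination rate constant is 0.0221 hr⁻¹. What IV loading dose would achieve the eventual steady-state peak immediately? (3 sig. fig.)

982 mg

Accumulation ratio R = 1 / (1 − e^(−kτ)) = 1 / (1 − e^(−0.02210×42.0)) = 1 / (1 − 0.3953) = 1.654
Loading dose = maintenance dose × R = 594 × 1.654 ≈ 982 mg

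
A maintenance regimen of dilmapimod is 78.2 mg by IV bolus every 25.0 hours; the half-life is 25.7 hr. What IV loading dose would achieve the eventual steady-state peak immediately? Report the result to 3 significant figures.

k = ln 2 / 25.7 = 0.02697 hr⁻¹
Accumulation ratio R = 1 / (1 − e^(−kτ)) = 1 / (1 − e^(−0.02697×25.0)) = 1 / (1 − 0.5095) = 2.039
Loading dose = maintenance dose × R = 78.2 × 2.039 ≈ 159 mg

159 mg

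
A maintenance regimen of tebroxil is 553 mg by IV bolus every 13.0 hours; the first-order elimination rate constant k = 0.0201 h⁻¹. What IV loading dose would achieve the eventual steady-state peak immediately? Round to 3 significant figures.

Accumulation ratio R = 1 / (1 − e^(−kτ)) = 1 / (1 − e^(−0.02010×13.0)) = 1 / (1 − 0.7700) = 4.349
Loading dose = maintenance dose × R = 553 × 4.349 ≈ 2400 mg

2400 mg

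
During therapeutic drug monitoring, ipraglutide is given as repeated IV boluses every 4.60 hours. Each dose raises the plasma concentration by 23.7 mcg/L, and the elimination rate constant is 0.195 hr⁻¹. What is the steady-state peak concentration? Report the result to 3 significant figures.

40.0 mcg/L

Fraction remaining after one interval: e^(−kτ) = e^(−0.1950 × 4.60) = 0.4078
R = 1 / (1 − 0.4078) = 1.689
Css,max = 23.7 × 1.689 ≈ 40.0 mcg/L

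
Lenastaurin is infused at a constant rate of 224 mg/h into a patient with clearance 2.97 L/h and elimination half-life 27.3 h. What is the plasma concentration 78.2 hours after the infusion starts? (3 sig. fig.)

Css = rate / CL = 224 / 2.97 = 75.42 µg/mL
k = ln 2 / 27.3 = 0.02539 h⁻¹
C(t) = Css (1 − e^(−kt)) = 75.42 × (1 − e^(−1.985)) = 75.42 × 0.8627 ≈ 65.1 µg/mL

65.1 µg/mL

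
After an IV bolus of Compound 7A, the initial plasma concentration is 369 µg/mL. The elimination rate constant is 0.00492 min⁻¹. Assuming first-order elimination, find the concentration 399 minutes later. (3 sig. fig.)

C(t) = C₀ e^(−kt) = 369 × e^(−0.004920 × 399) = 369 × e^(−1.963) = 369 × 0.1404 ≈ 51.8 µg/mL

51.8 µg/mL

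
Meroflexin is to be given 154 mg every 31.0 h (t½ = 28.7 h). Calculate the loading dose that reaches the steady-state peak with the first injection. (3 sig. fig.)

k = ln 2 / 28.7 = 0.02415 h⁻¹
Accumulation ratio R = 1 / (1 − e^(−kτ)) = 1 / (1 − e^(−0.02415×31.0)) = 1 / (1 − 0.4730) = 1.897
Loading dose = maintenance dose × R = 154 × 1.897 ≈ 292 mg

292 mg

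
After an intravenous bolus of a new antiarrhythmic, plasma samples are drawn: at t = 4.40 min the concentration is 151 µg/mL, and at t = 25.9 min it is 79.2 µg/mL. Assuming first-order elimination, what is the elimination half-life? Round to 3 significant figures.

k = ln(C₁/C₂) / (t₂ − t₁) = ln(151/79.2) / (25.9 − 4.40)
  = 0.6453 / 21.50 = 0.03001 min⁻¹
t½ = ln 2 / k = ln 2 / 0.03001 ≈ 23.1 minutes

23.1 minutes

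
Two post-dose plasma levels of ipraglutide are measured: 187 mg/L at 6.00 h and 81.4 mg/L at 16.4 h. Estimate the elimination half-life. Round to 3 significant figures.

k = ln(C₁/C₂) / (t₂ − t₁) = ln(187/81.4) / (16.4 − 6.00)
  = 0.8317 / 10.40 = 0.07997 h⁻¹
t½ = ln 2 / k = ln 2 / 0.07997 ≈ 8.67 hours

8.67 hours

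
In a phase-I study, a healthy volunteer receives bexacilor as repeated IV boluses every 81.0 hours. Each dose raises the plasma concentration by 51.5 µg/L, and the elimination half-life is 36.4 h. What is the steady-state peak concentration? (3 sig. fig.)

65.5 µg/L

k = ln 2 / 36.4 = 0.01904 h⁻¹
Fraction remaining after one interval: e^(−kτ) = e^(−0.01904 × 81.0) = 0.2139
R = 1 / (1 − 0.2139) = 1.272
Css,max = 51.5 × 1.272 ≈ 65.5 µg/L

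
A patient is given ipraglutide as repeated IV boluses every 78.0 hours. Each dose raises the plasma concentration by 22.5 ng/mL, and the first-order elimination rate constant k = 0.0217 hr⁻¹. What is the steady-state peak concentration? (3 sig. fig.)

Fraction remaining after one interval: e^(−kτ) = e^(−0.02170 × 78.0) = 0.1840
R = 1 / (1 − 0.1840) = 1.226
Css,max = 22.5 × 1.226 ≈ 27.6 ng/mL

27.6 ng/mL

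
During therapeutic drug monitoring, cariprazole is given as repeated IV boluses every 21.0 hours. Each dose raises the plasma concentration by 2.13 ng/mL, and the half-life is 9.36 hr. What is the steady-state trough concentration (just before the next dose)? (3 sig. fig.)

0.570 ng/mL

k = ln 2 / 9.36 = 0.07405 hr⁻¹
Fraction remaining after one interval: e^(−kτ) = e^(−0.07405 × 21.0) = 0.2112
R = 1 / (1 − 0.2112) = 1.268
Css,max = 2.13 × 1.268 = 2.700 ng/mL
Css,min = Css,max × e^(−kτ) = 2.700 × 0.2112 ≈ 0.570 ng/mL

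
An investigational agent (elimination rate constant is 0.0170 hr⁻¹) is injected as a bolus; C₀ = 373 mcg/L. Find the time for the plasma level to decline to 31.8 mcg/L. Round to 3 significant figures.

C(t) = C₀ e^(−kt)  ⇒  t = ln(C₀/C) / k
t = ln(373/31.8) / 0.01700 = 2.462 / 0.01700 ≈ 145 hours

145 hours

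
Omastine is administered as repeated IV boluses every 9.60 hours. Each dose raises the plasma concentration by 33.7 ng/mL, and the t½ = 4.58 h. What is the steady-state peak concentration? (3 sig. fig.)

k = ln 2 / 4.58 = 0.1513 h⁻¹
Fraction remaining after one interval: e^(−kτ) = e^(−0.1513 × 9.60) = 0.2339
R = 1 / (1 − 0.2339) = 1.305
Css,max = 33.7 × 1.305 ≈ 44.0 ng/mL

44.0 ng/mL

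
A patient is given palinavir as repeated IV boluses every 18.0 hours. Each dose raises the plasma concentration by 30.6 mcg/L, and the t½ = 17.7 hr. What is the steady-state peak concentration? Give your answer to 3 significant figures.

60.5 mcg/L

k = ln 2 / 17.7 = 0.03916 hr⁻¹
Fraction remaining after one interval: e^(−kτ) = e^(−0.03916 × 18.0) = 0.4942
R = 1 / (1 − 0.4942) = 1.977
Css,max = 30.6 × 1.977 ≈ 60.5 mcg/L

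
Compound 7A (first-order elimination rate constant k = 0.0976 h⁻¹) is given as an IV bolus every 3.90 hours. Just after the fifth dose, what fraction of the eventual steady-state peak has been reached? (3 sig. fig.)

0.851

f_n = 1 − e^(−nkτ) = 1 − e^(−5 × 0.09760 × 3.90) = 1 − e^(−1.903) = 1 − 0.1491 ≈ 0.851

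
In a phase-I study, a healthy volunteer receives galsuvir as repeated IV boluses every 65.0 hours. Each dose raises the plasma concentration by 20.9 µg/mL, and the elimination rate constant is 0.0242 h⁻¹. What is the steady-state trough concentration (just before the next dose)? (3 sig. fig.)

Fraction remaining after one interval: e^(−kτ) = e^(−0.02420 × 65.0) = 0.2074
R = 1 / (1 − 0.2074) = 1.262
Css,max = 20.9 × 1.262 = 26.37 µg/mL
Css,min = Css,max × e^(−kτ) = 26.37 × 0.2074 ≈ 5.47 µg/mL

5.47 µg/mL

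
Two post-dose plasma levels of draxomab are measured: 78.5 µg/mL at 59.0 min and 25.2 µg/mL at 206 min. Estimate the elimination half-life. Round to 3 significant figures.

k = ln(C₁/C₂) / (t₂ − t₁) = ln(78.5/25.2) / (206 − 59.0)
  = 1.136 / 147.0 = 0.007730 min⁻¹
t½ = ln 2 / k = ln 2 / 0.007730 ≈ 89.7 minutes

89.7 minutes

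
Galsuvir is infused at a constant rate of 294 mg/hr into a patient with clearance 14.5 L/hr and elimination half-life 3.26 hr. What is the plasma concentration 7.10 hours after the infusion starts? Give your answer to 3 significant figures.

Css = rate / CL = 294 / 14.5 = 20.28 µg/mL
k = ln 2 / 3.26 = 0.2126 hr⁻¹
C(t) = Css (1 − e^(−kt)) = 20.28 × (1 − e^(−1.510)) = 20.28 × 0.7790 ≈ 15.8 µg/mL

15.8 µg/mL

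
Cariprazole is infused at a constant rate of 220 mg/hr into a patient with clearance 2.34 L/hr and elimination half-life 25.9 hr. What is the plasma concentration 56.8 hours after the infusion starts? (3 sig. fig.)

Css = rate / CL = 220 / 2.34 = 94.02 mg/L
k = ln 2 / 25.9 = 0.02676 hr⁻¹
C(t) = Css (1 − e^(−kt)) = 94.02 × (1 − e^(−1.520)) = 94.02 × 0.7813 ≈ 73.5 mg/L

73.5 mg/L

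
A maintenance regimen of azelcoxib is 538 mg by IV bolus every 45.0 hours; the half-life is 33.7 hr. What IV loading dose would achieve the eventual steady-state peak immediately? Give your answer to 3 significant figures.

891 mg

k = ln 2 / 33.7 = 0.02057 hr⁻¹
Accumulation ratio R = 1 / (1 − e^(−kτ)) = 1 / (1 − e^(−0.02057×45.0)) = 1 / (1 − 0.3963) = 1.656
Loading dose = maintenance dose × R = 538 × 1.656 ≈ 891 mg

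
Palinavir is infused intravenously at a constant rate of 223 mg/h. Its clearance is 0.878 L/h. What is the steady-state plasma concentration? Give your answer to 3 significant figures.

Css = infusion rate / CL = 223 / 0.878 ≈ 254 mg/L

254 mg/L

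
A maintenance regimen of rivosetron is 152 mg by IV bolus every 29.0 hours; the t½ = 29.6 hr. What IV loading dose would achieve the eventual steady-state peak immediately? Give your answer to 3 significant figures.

k = ln 2 / 29.6 = 0.02342 hr⁻¹
Accumulation ratio R = 1 / (1 − e^(−kτ)) = 1 / (1 − e^(−0.02342×29.0)) = 1 / (1 − 0.5071) = 2.029
Loading dose = maintenance dose × R = 152 × 2.029 ≈ 308 mg

308 mg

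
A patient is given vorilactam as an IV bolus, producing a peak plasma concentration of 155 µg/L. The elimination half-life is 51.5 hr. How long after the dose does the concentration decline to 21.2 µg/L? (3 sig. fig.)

148 hours

k = ln 2 / 51.5 = 0.01346 hr⁻¹
C(t) = C₀ e^(−kt)  ⇒  t = ln(C₀/C) / k
t = ln(155/21.2) / 0.01346 = 1.989 / 0.01346 ≈ 148 hours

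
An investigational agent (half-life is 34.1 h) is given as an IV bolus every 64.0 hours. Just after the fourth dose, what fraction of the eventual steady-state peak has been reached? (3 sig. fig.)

k = ln 2 / 34.1 = 0.02033 h⁻¹
f_n = 1 − e^(−nkτ) = 1 − e^(−4 × 0.02033 × 64.0) = 1 − e^(−5.204) = 1 − 0.005496 ≈ 0.995

0.995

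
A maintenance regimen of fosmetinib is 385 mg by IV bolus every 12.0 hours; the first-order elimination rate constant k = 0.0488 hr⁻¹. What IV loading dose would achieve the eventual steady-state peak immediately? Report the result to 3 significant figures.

Accumulation ratio R = 1 / (1 − e^(−kτ)) = 1 / (1 − e^(−0.04880×12.0)) = 1 / (1 − 0.5568) = 2.256
Loading dose = maintenance dose × R = 385 × 2.256 ≈ 869 mg

869 mg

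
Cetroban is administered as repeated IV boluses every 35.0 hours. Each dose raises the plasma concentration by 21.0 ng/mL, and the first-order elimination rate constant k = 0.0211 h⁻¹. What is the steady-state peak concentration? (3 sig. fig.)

40.2 ng/mL

Fraction remaining after one interval: e^(−kτ) = e^(−0.02110 × 35.0) = 0.4778
R = 1 / (1 − 0.4778) = 1.915
Css,max = 21.0 × 1.915 ≈ 40.2 ng/mL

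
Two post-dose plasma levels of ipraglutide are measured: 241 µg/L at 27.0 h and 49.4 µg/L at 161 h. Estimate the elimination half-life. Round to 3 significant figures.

58.6 hours

k = ln(C₁/C₂) / (t₂ − t₁) = ln(241/49.4) / (161 − 27.0)
  = 1.585 / 134.0 = 0.01183 h⁻¹
t½ = ln 2 / k = ln 2 / 0.01183 ≈ 58.6 hours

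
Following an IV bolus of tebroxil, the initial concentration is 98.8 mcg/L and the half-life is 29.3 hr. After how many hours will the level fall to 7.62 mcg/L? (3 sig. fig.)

k = ln 2 / 29.3 = 0.02366 hr⁻¹
C(t) = C₀ e^(−kt)  ⇒  t = ln(C₀/C) / k
t = ln(98.8/7.62) / 0.02366 = 2.562 / 0.02366 ≈ 108 hours

108 hours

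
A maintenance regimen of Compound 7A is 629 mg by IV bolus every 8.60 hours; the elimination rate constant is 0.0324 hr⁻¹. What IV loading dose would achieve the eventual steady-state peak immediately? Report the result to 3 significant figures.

2590 mg

Accumulation ratio R = 1 / (1 − e^(−kτ)) = 1 / (1 − e^(−0.03240×8.60)) = 1 / (1 − 0.7568) = 4.112
Loading dose = maintenance dose × R = 629 × 4.112 ≈ 2590 mg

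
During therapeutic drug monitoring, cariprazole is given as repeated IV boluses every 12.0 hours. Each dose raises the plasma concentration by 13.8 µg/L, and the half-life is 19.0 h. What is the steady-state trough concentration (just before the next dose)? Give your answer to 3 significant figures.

25.1 µg/L

k = ln 2 / 19.0 = 0.03648 h⁻¹
Fraction remaining after one interval: e^(−kτ) = e^(−0.03648 × 12.0) = 0.6455
R = 1 / (1 − 0.6455) = 2.821
Css,max = 13.8 × 2.821 = 38.92 µg/L
Css,min = Css,max × e^(−kτ) = 38.92 × 0.6455 ≈ 25.1 µg/L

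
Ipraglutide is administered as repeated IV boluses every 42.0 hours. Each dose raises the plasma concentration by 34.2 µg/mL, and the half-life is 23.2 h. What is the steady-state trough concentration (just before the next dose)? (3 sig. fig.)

13.6 µg/mL

k = ln 2 / 23.2 = 0.02988 h⁻¹
Fraction remaining after one interval: e^(−kτ) = e^(−0.02988 × 42.0) = 0.2851
R = 1 / (1 − 0.2851) = 1.399
Css,max = 34.2 × 1.399 = 47.84 µg/mL
Css,min = Css,max × e^(−kτ) = 47.84 × 0.2851 ≈ 13.6 µg/mL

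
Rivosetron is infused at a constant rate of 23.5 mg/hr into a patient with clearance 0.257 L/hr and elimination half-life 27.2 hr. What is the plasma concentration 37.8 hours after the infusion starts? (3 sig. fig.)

56.5 mg/L

Css = rate / CL = 23.5 / 0.257 = 91.44 mg/L
k = ln 2 / 27.2 = 0.02548 hr⁻¹
C(t) = Css (1 − e^(−kt)) = 91.44 × (1 − e^(−0.9633)) = 91.44 × 0.6184 ≈ 56.5 mg/L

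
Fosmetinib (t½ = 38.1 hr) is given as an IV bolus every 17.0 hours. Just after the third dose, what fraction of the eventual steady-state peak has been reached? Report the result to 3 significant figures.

k = ln 2 / 38.1 = 0.01819 hr⁻¹
f_n = 1 − e^(−nkτ) = 1 − e^(−3 × 0.01819 × 17.0) = 1 − e^(−0.9278) = 1 − 0.3954 ≈ 0.605

0.605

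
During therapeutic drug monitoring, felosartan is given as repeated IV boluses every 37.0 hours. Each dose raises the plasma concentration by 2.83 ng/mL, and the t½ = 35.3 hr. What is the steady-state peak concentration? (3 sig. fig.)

k = ln 2 / 35.3 = 0.01964 hr⁻¹
Fraction remaining after one interval: e^(−kτ) = e^(−0.01964 × 37.0) = 0.4836
R = 1 / (1 − 0.4836) = 1.936
Css,max = 2.83 × 1.936 ≈ 5.48 ng/mL

5.48 ng/mL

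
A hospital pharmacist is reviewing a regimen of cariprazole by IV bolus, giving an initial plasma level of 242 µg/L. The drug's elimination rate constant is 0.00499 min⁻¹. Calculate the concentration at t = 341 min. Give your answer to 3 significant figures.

44.1 µg/L

C(t) = C₀ e^(−kt) = 242 × e^(−0.004990 × 341) = 242 × e^(−1.702) = 242 × 0.1824 ≈ 44.1 µg/L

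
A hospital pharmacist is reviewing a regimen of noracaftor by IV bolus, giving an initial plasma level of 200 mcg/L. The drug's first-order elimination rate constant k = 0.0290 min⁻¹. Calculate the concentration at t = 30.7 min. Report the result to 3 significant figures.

C(t) = C₀ e^(−kt) = 200 × e^(−0.02900 × 30.7) = 200 × e^(−0.8903) = 200 × 0.4105 ≈ 82.1 mcg/L

82.1 mcg/L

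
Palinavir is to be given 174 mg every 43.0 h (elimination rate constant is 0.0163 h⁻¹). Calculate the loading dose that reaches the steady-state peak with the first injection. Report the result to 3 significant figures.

Accumulation ratio R = 1 / (1 − e^(−kτ)) = 1 / (1 − e^(−0.01630×43.0)) = 1 / (1 − 0.4961) = 1.985
Loading dose = maintenance dose × R = 174 × 1.985 ≈ 345 mg

345 mg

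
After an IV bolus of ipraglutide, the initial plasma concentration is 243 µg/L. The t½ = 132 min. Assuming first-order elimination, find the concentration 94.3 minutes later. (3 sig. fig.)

148 µg/L

k = ln 2 / 132 = 0.005251 min⁻¹
C(t) = C₀ e^(−kt) = 243 × e^(−0.005251 × 94.3) = 243 × e^(−0.4952) = 243 × 0.6095 ≈ 148 µg/L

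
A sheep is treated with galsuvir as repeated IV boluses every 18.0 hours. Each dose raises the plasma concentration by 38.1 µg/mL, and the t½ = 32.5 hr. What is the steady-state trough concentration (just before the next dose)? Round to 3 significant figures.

81.4 µg/mL

k = ln 2 / 32.5 = 0.02133 hr⁻¹
Fraction remaining after one interval: e^(−kτ) = e^(−0.02133 × 18.0) = 0.6812
R = 1 / (1 − 0.6812) = 3.137
Css,max = 38.1 × 3.137 = 119.5 µg/mL
Css,min = Css,max × e^(−kτ) = 119.5 × 0.6812 ≈ 81.4 µg/mL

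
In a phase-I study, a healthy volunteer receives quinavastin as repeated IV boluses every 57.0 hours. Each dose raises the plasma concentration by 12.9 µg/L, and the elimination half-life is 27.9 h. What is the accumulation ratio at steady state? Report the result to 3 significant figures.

k = ln 2 / 27.9 = 0.02484 h⁻¹
Fraction remaining after one interval: e^(−kτ) = e^(−0.02484 × 57.0) = 0.2427
R = 1 / (1 − 0.2427) = 1 / 0.7573 ≈ 1.32

1.32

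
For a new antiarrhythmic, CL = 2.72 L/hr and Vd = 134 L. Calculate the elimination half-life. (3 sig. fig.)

34.1 hours

k = CL / V = 2.72 / 134 = 0.02030 hr⁻¹
t½ = ln 2 / k = ln 2 / 0.02030 ≈ 34.1 hours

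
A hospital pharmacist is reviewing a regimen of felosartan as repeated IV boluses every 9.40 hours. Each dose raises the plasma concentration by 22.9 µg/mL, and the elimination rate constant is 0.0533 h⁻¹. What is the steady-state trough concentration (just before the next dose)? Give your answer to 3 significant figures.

Fraction remaining after one interval: e^(−kτ) = e^(−0.05330 × 9.40) = 0.6059
R = 1 / (1 − 0.6059) = 2.538
Css,max = 22.9 × 2.538 = 58.11 µg/mL
Css,min = Css,max × e^(−kτ) = 58.11 × 0.6059 ≈ 35.2 µg/mL

35.2 µg/mL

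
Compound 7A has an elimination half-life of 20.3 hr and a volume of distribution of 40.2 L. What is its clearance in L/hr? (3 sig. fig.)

1.37 L/hr

k = ln 2 / t½ = ln 2 / 20.3 = 0.03415 hr⁻¹
CL = k · V = 0.03415 × 40.2 ≈ 1.37 L/hr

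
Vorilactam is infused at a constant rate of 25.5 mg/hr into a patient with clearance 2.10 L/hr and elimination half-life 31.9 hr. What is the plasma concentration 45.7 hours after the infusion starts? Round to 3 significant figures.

Css = rate / CL = 25.5 / 2.10 = 12.14 mg/L
k = ln 2 / 31.9 = 0.02173 hr⁻¹
C(t) = Css (1 − e^(−kt)) = 12.14 × (1 − e^(−0.9930)) = 12.14 × 0.6295 ≈ 7.64 mg/L

7.64 mg/L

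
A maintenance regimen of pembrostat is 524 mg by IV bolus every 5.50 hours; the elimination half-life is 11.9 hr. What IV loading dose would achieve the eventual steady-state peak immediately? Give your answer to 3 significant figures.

1910 mg

k = ln 2 / 11.9 = 0.05825 hr⁻¹
Accumulation ratio R = 1 / (1 − e^(−kτ)) = 1 / (1 − e^(−0.05825×5.50)) = 1 / (1 − 0.7259) = 3.648
Loading dose = maintenance dose × R = 524 × 3.648 ≈ 1910 mg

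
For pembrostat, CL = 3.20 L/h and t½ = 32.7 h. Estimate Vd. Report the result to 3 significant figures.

151 L

k = ln 2 / t½ = ln 2 / 32.7 = 0.02120 h⁻¹
V = CL / k = 3.20 / 0.02120 ≈ 151 L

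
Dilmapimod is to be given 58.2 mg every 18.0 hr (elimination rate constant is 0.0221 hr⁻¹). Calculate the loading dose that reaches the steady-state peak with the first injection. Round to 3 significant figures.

177 mg

Accumulation ratio R = 1 / (1 − e^(−kτ)) = 1 / (1 − e^(−0.02210×18.0)) = 1 / (1 − 0.6718) = 3.047
Loading dose = maintenance dose × R = 58.2 × 3.047 ≈ 177 mg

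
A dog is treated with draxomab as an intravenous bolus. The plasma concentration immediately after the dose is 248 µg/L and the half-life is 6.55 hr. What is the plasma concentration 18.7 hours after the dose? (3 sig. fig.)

k = ln 2 / 6.55 = 0.1058 hr⁻¹
C(t) = C₀ e^(−kt) = 248 × e^(−0.1058 × 18.7) = 248 × e^(−1.979) = 248 × 0.1382 ≈ 34.3 µg/L

34.3 µg/L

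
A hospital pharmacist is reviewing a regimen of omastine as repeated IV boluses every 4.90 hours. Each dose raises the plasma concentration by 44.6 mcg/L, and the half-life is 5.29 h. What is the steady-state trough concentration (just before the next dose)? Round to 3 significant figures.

k = ln 2 / 5.29 = 0.1310 h⁻¹
Fraction remaining after one interval: e^(−kτ) = e^(−0.1310 × 4.90) = 0.5262
R = 1 / (1 − 0.5262) = 2.111
Css,max = 44.6 × 2.111 = 94.14 mcg/L
Css,min = Css,max × e^(−kτ) = 94.14 × 0.5262 ≈ 49.5 mcg/L

49.5 mcg/L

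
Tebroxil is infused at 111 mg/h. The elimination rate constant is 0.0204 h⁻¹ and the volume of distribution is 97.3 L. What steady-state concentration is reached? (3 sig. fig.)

55.9 µg/mL

CL = k · V = 0.0204 × 97.3 = 1.985 L/h
Css = rate / CL = 111 / 1.985 ≈ 55.9 µg/mL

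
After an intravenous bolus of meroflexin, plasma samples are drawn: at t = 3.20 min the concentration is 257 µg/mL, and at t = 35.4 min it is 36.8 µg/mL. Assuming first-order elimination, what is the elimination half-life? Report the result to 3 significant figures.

11.5 minutes

k = ln(C₁/C₂) / (t₂ − t₁) = ln(257/36.8) / (35.4 − 3.20)
  = 1.944 / 32.20 = 0.06036 min⁻¹
t½ = ln 2 / k = ln 2 / 0.06036 ≈ 11.5 minutes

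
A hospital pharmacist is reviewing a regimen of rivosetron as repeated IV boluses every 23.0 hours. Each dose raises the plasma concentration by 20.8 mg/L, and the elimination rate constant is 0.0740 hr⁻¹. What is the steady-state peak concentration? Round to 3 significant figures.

25.4 mg/L

Fraction remaining after one interval: e^(−kτ) = e^(−0.07400 × 23.0) = 0.1823
R = 1 / (1 − 0.1823) = 1.223
Css,max = 20.8 × 1.223 ≈ 25.4 mg/L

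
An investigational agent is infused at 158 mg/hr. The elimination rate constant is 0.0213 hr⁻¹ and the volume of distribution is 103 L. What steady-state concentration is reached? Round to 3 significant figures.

72.0 µg/mL

CL = k · V = 0.0213 × 103 = 2.194 L/hr
Css = rate / CL = 158 / 2.194 ≈ 72.0 µg/mL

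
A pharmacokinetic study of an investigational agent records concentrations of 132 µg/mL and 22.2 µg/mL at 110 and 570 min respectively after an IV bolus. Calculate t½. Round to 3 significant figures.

179 minutes

k = ln(C₁/C₂) / (t₂ − t₁) = ln(132/22.2) / (570 − 110)
  = 1.783 / 460.0 = 0.003875 min⁻¹
t½ = ln 2 / k = ln 2 / 0.003875 ≈ 179 minutes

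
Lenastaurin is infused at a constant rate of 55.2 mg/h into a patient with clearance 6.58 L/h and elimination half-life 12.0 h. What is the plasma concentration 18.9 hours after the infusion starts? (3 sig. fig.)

Css = rate / CL = 55.2 / 6.58 = 8.389 mg/L
k = ln 2 / 12.0 = 0.05776 h⁻¹
C(t) = Css (1 − e^(−kt)) = 8.389 × (1 − e^(−1.092)) = 8.389 × 0.6644 ≈ 5.57 mg/L

5.57 mg/L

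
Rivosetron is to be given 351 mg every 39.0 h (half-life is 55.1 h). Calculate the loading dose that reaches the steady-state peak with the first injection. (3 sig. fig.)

905 mg

k = ln 2 / 55.1 = 0.01258 h⁻¹
Accumulation ratio R = 1 / (1 − e^(−kτ)) = 1 / (1 − e^(−0.01258×39.0)) = 1 / (1 − 0.6123) = 2.579
Loading dose = maintenance dose × R = 351 × 2.579 ≈ 905 mg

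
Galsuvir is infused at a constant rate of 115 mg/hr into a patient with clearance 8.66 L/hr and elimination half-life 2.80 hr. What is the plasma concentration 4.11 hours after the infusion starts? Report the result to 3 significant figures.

Css = rate / CL = 115 / 8.66 = 13.28 mg/L
k = ln 2 / 2.80 = 0.2476 hr⁻¹
C(t) = Css (1 − e^(−kt)) = 13.28 × (1 − e^(−1.017)) = 13.28 × 0.6385 ≈ 8.48 mg/L

8.48 mg/L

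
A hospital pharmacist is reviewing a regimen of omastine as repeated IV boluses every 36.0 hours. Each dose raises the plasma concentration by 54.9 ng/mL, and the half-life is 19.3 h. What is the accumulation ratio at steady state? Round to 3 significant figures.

1.38

k = ln 2 / 19.3 = 0.03591 h⁻¹
Fraction remaining after one interval: e^(−kτ) = e^(−0.03591 × 36.0) = 0.2745
R = 1 / (1 − 0.2745) = 1 / 0.7255 ≈ 1.38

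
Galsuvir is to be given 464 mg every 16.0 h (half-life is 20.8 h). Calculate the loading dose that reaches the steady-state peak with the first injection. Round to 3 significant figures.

k = ln 2 / 20.8 = 0.03332 h⁻¹
Accumulation ratio R = 1 / (1 − e^(−kτ)) = 1 / (1 − e^(−0.03332×16.0)) = 1 / (1 − 0.5867) = 2.420
Loading dose = maintenance dose × R = 464 × 2.420 ≈ 1120 mg

1120 mg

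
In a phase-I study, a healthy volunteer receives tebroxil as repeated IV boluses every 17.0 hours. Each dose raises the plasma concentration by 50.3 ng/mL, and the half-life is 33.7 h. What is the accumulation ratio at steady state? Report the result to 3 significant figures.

k = ln 2 / 33.7 = 0.02057 h⁻¹
Fraction remaining after one interval: e^(−kτ) = e^(−0.02057 × 17.0) = 0.7049
R = 1 / (1 − 0.7049) = 1 / 0.2951 ≈ 3.39

3.39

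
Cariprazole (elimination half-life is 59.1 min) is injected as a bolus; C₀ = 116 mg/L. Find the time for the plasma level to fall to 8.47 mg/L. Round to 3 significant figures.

223 minutes

k = ln 2 / 59.1 = 0.01173 min⁻¹
C(t) = C₀ e^(−kt)  ⇒  t = ln(C₀/C) / k
t = ln(116/8.47) / 0.01173 = 2.617 / 0.01173 ≈ 223 minutes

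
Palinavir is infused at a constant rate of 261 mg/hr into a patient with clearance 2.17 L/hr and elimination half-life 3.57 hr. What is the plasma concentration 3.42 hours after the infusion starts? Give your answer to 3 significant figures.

58.4 µg/mL

Css = rate / CL = 261 / 2.17 = 120.3 µg/mL
k = ln 2 / 3.57 = 0.1942 hr⁻¹
C(t) = Css (1 − e^(−kt)) = 120.3 × (1 − e^(−0.6640)) = 120.3 × 0.4852 ≈ 58.4 µg/mL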